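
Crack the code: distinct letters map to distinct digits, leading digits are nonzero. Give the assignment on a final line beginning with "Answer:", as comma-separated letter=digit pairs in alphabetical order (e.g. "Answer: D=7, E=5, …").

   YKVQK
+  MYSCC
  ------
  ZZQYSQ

Step 1. [col 1: K + C ≡ Q (mod 10)] no forcing yet in column 1 (carry-in 0); K=6 is free and consistent — try it. So K=6.
Step 2. [col 1: K + C ≡ Q (mod 10)] several values work for Q in column 1 (K + C ≡ Q (mod 10), carry-in 0); try Q=0. So Q=0.
Step 3. [col 1: K + C ≡ Q (mod 10)] column 1 reads K+C+carry(0)=Q with K=6, Q=0; with digits 0,6 already taken and all letters distinct, the only value for C is 4. So C=4.
Step 4. [Z] the sum has 6 digits but both addends have 5; that extra leading digit Z is the final carry, namely 1 ⇒ Z=1.
Step 5. [col 2: Q + C ≡ S (mod 10)] column 2: given Q=0, C=4, carry-in 1, and digits 0,1,4,6 already taken and all letters distinct, Q+C≡S (mod 10) forces S=5, so S=5.
Step 6. [col 3: V + S ≡ Y (mod 10)] column 3 (V + S ≡ Y (mod 10), carry-in 0) doesn't pin Y yet; pick Y=3 and continue ⇒ Y=3.
Step 7. [col 3: V + S ≡ Y (mod 10)] in column 3 we have V+S≡Y with carry-in 0; given S=5, Y=3 and digits 0,1,3,4,5,6 already taken and all letters distinct, that pins V to 8, so V=8.
Step 8. [col 5: Y + M ≡ Z (mod 10)] in column 5 we have Y+M≡Z with carry-in 1; given Y=3, Z=1 and digits 0,1,3,4,5,6,8 already taken and all letters distinct, that pins M to 7, so M=7.

Answer: C=4, K=6, M=7, Q=0, S=5, V=8, Y=3, Z=1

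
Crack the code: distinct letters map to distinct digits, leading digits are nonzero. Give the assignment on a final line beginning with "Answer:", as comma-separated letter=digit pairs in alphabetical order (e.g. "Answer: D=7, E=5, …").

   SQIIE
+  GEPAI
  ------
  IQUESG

Step 1. [col 1: E + I ≡ G (mod 10)] E=7 is one option consistent with column 1 (E + I ≡ G (mod 10), carry-in 0) — take it ⇒ E=7.
Step 2. [col 1: E + I ≡ G (mod 10)] several values work for I in column 1 (E + I ≡ G (mod 10), carry-in 0); try I=1, so I=1.
Step 3. [col 1: E + I ≡ G (mod 10)] column 1 reads E+I+carry(0)=G with E=7, I=1; with digits 1,7 already taken and all letters distinct, the only value for G is 8, so G=8.
Step 4. [col 2: I + A ≡ S (mod 10)] several values work for S in column 2 (I + A ≡ S (mod 10), carry-in 0); try S=4. So S=4.
Step 5. [col 2: I + A ≡ S (mod 10)] column 2: given I=1, S=4, carry-in 0, and digits 1,4,7,8 already taken and all letters distinct, I+A≡S (mod 10) forces A=3, so A=3.
Step 6. [col 3: I + P ≡ E (mod 10)] column 3: given I=1, E=7, carry-in 0, and digits 1,3,4,7,8 already taken and all letters distinct, I+P≡E (mod 10) forces P=6 ⇒ P=6.
Step 7. [col 4: Q + E ≡ U (mod 10)] several values work for U in column 4 (Q + E ≡ U (mod 10), carry-in 0); try U=9 ⇒ U=9.
Step 8. [col 4: Q + E ≡ U (mod 10)] in column 4 we have Q+E≡U with carry-in 0; given E=7, U=9 and digits 1,3,4,6,7,8,9 already taken and all letters distinct, that pins Q to 2. So Q=2.

Answer: A=3, E=7, G=8, I=1, P=6, Q=2, S=4, U=9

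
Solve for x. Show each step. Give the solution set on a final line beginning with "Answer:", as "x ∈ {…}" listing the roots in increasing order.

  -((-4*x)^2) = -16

Step 1. [-((-4*x)^2) = -16] flip signs both sides ⇒ neg: (-4*x)^2 = 16.
Step 2. [(-4*x)^2 = 16] √ both sides: 16 ≥ 0 gives two branches ⇒ sqrt: -4*x = 4 or -4.
Step 3. [-4*x = 4 or -4] leading coefficient -4: divide by -4 ⇒ div: x = -1 or 1.

Answer: x ∈ {-1, 1}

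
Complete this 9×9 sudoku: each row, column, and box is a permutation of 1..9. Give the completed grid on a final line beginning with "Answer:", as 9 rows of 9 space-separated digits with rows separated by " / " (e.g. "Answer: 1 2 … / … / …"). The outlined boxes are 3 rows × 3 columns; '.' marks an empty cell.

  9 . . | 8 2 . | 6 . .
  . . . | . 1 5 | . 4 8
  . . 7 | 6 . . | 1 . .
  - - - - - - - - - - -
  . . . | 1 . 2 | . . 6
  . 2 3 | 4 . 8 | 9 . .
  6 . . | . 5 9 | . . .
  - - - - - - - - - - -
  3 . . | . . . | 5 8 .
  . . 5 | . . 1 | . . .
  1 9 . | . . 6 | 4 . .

Step 1. [r6c9∈{1,2,3,4,7}] r6c9 is the only open cell in col 9 admitting 4 ⇒ r6c9=4.
Step 2. [r8c8∈{2,3,6,7,9}] 6 has one home in col 8: r8c8, so r8c8=6.
Step 3. [r2c4∈{3,7,9}] across row 2, 9 lands solely at r2c4, so r2c4=9.
Step 4. [r2c7∈{2,3,7}] r2c7 is the only open cell in row 2 admitting 7 ⇒ r2c7=7.
Step 5. [r7c9∈{1,2,7,9}] in row 7, 1 fits only at r7c9. So r7c9=1.
Step 6. [r8c9∈{2,3,7,9}] box 9 places 9 nowhere but r8c9, so r8c9=9.
Step 7. [r9c4∈{2,3,5,7}] in row 9, 5 fits only at r9c4, so r9c4=5.
Step 8. [r2c1∈{2}] nothing but 2 survives at r2c1. So r2c1=2.
Step 9. [r1c6∈{3,4,7}] row 1 places 7 nowhere but r1c6. So r1c6=7.
Step 10. [r7c6∈{4}] r7c6 is down to just 4, so r7c6=4.
Step 11. [r3c6∈{3}] r3c6 is down to just 3. So r3c6=3.
Step 12. [r5c8∈{1,5,7}] r5c8 is the only open cell in row 5 admitting 1. So r5c8=1.
Step 13. [r2c2∈{3,6}] across row 2, 3 lands solely at r2c2. So r2c2=3.
Step 14. [r3c5∈{4}] nothing but 4 survives at r3c5 ⇒ r3c5=4.
Step 15. [r4c3∈{4,8,9}] r4c3 is the only open cell in row 4 admitting 9 ⇒ r4c3=9.
Step 16. [r1c3∈{1,4}] r1c3 is the only open cell in col 3 admitting 4. So r1c3=4.
Step 17. [r7c2∈{6,7}] col 2 places 6 nowhere but r7c2, so r7c2=6.
Step 18. [r3c8∈{2,5,9}] across row 3, 9 lands solely at r3c8 ⇒ r3c8=9.
Step 19. [r7c3∈{2}] nothing but 2 survives at r7c3. So r7c3=2.
Step 20. [r7c4∈{7}] nothing but 7 survives at r7c4, so r7c4=7.
Step 21. [r6c4∈{3}] nothing but 3 survives at r6c4. So r6c4=3.
Step 22. [r4c5∈{7}] only 7 remains possible at r4c5 ⇒ r4c5=7.
Step 23. [r9c3∈{8}] nothing but 8 survives at r9c3. So r9c3=8.
Step 24. [r9c5∈{3}] only 3 remains possible at r9c5 ⇒ r9c5=3.
Step 25. [r1c2∈{1,5}] row 1 places 1 nowhere but r1c2. So r1c2=1.
Step 26. [r8c7∈{2,3}] in row 8, 3 fits only at r8c7. So r8c7=3.
Step 27. [r4c7∈{8}] only 8 remains possible at r4c7, so r4c7=8.
Step 28. [r3c1∈{5,8}] across col 1, 8 lands solely at r3c1, so r3c1=8.
Step 29. [r1c9∈{3,5}] in col 9, 3 fits only at r1c9 ⇒ r1c9=3.
Step 30. [r1c8∈{5}] only 5 remains possible at r1c8. So r1c8=5.
Step 31. [r5c9∈{5,7}] 5 has one home in col 9: r5c9. So r5c9=5.
Step 32. [r6c8∈{2,7}] box 6 places 7 nowhere but r6c8. So r6c8=7.
Step 33. [r4c1∈{4,5}] 5 has one home in col 1: r4c1. So r4c1=5.
Step 34. [r8c1∈{4,7}] 4 has one home in col 1: r8c1 ⇒ r8c1=4.
Step 35. [r9c8∈{2}] r9c8 is down to just 2. So r9c8=2.
Step 36. [r3c2∈{5}] r3c2's peers cover all but 5 ⇒ r3c2=5.
Step 37. [r7c5∈{9}] r7c5 has the single candidate 9. So r7c5=9.
Step 38. [r5c1∈{7}] nothing but 7 survives at r5c1 ⇒ r5c1=7.
Step 39. [r6c7∈{2}] r6c7 is down to just 2. So r6c7=2.
Step 40. [r8c4∈{2}] nothing but 2 survives at r8c4. So r8c4=2.
Step 41. [r2c3∈{6}] r2c3 has the single candidate 6, so r2c3=6.
Step 42. [r4c2∈{4}] nothing but 4 survives at r4c2 ⇒ r4c2=4.
Step 43. [r4c8∈{3}] r4c8 has the single candidate 3 ⇒ r4c8=3.
Step 44. [r8c5∈{8}] r8c5 has the single candidate 8. So r8c5=8.
Step 45. [r3c9∈{2}] r3c9 has the single candidate 2. So r3c9=2.
Step 46. [r6c2∈{8}] r6c2 is down to just 8 ⇒ r6c2=8.
Step 47. [r9c9∈{7}] r9c9's peers cover all but 7. So r9c9=7.
Step 48. [r6c3∈{1}] r6c3 has the single candidate 1. So r6c3=1.
Step 49. [r8c2∈{7}] only 7 remains possible at r8c2 ⇒ r8c2=7.
Step 50. [r5c5∈{6}] r5c5 has the single candidate 6 ⇒ r5c5=6.

Answer: 9 1 4 8 2 7 6 5 3 / 2 3 6 9 1 5 7 4 8 / 8 5 7 6 4 3 1 9 2 / 5 4 9 1 7 2 8 3 6 / 7 2 3 4 6 8 9 1 5 / 6 8 1 3 5 9 2 7 4 / 3 6 2 7 9 4 5 8 1 / 4 7 5 2 8 1 3 6 9 / 1 9 8 5 3 6 4 2 7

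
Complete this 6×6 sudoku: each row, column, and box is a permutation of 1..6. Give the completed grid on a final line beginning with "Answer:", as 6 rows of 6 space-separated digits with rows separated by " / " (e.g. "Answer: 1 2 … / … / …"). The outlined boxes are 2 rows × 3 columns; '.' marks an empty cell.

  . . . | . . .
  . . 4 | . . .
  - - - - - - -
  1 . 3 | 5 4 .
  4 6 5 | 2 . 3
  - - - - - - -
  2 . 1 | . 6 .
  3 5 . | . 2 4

Step 1. [r1c3∈{2,6}] 2 has one home in col 3: r1c3. So r1c3=2.
Step 2. [r1c4∈{1,3,4,6}] 4 has one home in row 1: r1c4, so r1c4=4.
Step 3. [r2c4∈{1,3,6}] col 4 places 6 nowhere but r2c4. So r2c4=6.
Step 4. [r2c1∈{5}] r2c1 is down to just 5. So r2c1=5.
Step 5. [r1c5∈{1,3,5}] r1c5 is the only open cell in col 5 admitting 5 ⇒ r1c5=5.
Step 6. [r1c6∈{1}] r1c6 has the single candidate 1 ⇒ r1c6=1.
Step 7. [r2c2∈{1,3}] across row 2, 1 lands solely at r2c2, so r2c2=1.
Step 8. [r2c6∈{2}] r2c6's peers cover all but 2, so r2c6=2.
Step 9. [r3c2∈{2}] r3c2 has the single candidate 2, so r3c2=2.
Step 10. [r5c2∈{4}] only 4 remains possible at r5c2. So r5c2=4.
Step 11. [r6c3∈{6}] r6c3's peers cover all but 6. So r6c3=6.
Step 12. [r5c4∈{3}] nothing but 3 survives at r5c4. So r5c4=3.
Step 13. [r1c2∈{3}] nothing but 3 survives at r1c2, so r1c2=3.
Step 14. [r6c4∈{1}] only 1 remains possible at r6c4. So r6c4=1.
Step 15. [r1c1∈{6}] nothing but 6 survives at r1c1, so r1c1=6.
Step 16. [r5c6∈{5}] r5c6 has the single candidate 5, so r5c6=5.
Step 17. [r2c5∈{3}] only 3 remains possible at r2c5 ⇒ r2c5=3.
Step 18. [r4c5∈{1}] r4c5 has the single candidate 1 ⇒ r4c5=1.
Step 19. [r3c6∈{6}] nothing but 6 survives at r3c6, so r3c6=6.

Answer: 6 3 2 4 5 1 / 5 1 4 6 3 2 / 1 2 3 5 4 6 / 4 6 5 2 1 3 / 2 4 1 3 6 5 / 3 5 6 1 2 4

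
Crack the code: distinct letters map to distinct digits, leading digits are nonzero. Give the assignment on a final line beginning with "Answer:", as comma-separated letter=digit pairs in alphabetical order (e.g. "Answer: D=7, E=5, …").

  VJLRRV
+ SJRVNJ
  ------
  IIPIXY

Step 1. [col 1: V + J ≡ Y (mod 10)] column 1 (V + J ≡ Y (mod 10), carry-in 0) doesn't pin Y yet; pick Y=0 and continue ⇒ Y=0.
Step 2. [col 1: V + J ≡ Y (mod 10)] J=8 is one option consistent with column 1 (V + J ≡ Y (mod 10), carry-in 0) — take it ⇒ J=8.
Step 3. [col 1: V + J ≡ Y (mod 10)] column 1 reads V+J+carry(0)=Y with J=8, Y=0; with digits 0,8 already taken and all letters distinct, the only value for V is 2, so V=2.
Step 4. [col 2: R + N ≡ X (mod 10)] several values work for R in column 2 (R + N ≡ X (mod 10), carry-in 1); try R=5 ⇒ R=5.
Step 5. [col 2: R + N ≡ X (mod 10)] N=3 is one option consistent with column 2 (R + N ≡ X (mod 10), carry-in 1) — take it, so N=3.
Step 6. [col 2: R + N ≡ X (mod 10)] in column 2 we have R+N≡X with carry-in 1; given R=5, N=3 and digits 0,2,3,5,8 already taken and all letters distinct, that pins X to 9 ⇒ X=9.
Step 7. [col 3: R + V ≡ I (mod 10)] from column 3 (R=5, V=2, carry-in 0, digits 0,2,3,5,8,9 already taken and all letters distinct): I must equal 7, so I=7.
Step 8. [col 4: L + R ≡ P (mod 10)] several values work for P in column 4 (L + R ≡ P (mod 10), carry-in 0); try P=1. So P=1.
Step 9. [col 4: L + R ≡ P (mod 10)] from column 4 (R=5, P=1, carry-in 0, digits 0,1,2,3,5,7,8,9 already taken and all letters distinct): L must equal 6. So L=6.
Step 10. [col 6: V + S ≡ I (mod 10)] in column 6 we have V+S≡I with carry-in 1; given V=2, I=7 and digits 0,1,2,3,5,6,7,8,9 already taken and all letters distinct, that pins S to 4. So S=4.

Answer: I=7, J=8, L=6, N=3, P=1, R=5, S=4, V=2, X=9, Y=0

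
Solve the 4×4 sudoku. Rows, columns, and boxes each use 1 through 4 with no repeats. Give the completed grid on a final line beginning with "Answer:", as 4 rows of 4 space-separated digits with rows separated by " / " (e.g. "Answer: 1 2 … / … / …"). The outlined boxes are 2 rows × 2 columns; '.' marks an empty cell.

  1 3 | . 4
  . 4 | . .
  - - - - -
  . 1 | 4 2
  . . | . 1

Step 1. [r4c1∈{2,3,4}] row 4 places 4 nowhere but r4c1 ⇒ r4c1=4.
Step 2. [r2c3∈{1,2,3}] r2c3 is the only open cell in row 2 admitting 1 ⇒ r2c3=1.
Step 3. [r4c2∈{2}] r4c2 has the single candidate 2 ⇒ r4c2=2.
Step 4. [r3c1∈{3}] r3c1 has the single candidate 3. So r3c1=3.
Step 5. [r2c4∈{3}] r2c4's peers cover all but 3 ⇒ r2c4=3.
Step 6. [r2c1∈{2}] r2c1 has the single candidate 2, so r2c1=2.
Step 7. [r1c3∈{2}] r1c3 is down to just 2 ⇒ r1c3=2.
Step 8. [r4c3∈{3}] r4c3 has the single candidate 3 ⇒ r4c3=3.

Answer: 1 3 2 4 / 2 4 1 3 / 3 1 4 2 / 4 2 3 1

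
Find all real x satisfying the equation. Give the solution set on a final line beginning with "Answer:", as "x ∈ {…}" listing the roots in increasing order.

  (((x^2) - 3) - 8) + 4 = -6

Step 1. [(((x^2) - 3) - 8) + 4 = -6] +4 is outermost — subtract 4 both sides. So sub: ((x^2) - 3) - 8 = -10.
Step 2. [((x^2) - 3) - 8 = -10] peel the -8: add 8 from each side. So sub: (x^2) - 3 = -2.
Step 3. [(x^2) - 3 = -2] -3 is outermost — add 3 both sides, so sub: x^2 = 1.
Step 4. [x^2 = 1] √ both sides: 1 ≥ 0 gives two branches, so sqrt: x = 1 or -1.

Answer: x ∈ {-1, 1}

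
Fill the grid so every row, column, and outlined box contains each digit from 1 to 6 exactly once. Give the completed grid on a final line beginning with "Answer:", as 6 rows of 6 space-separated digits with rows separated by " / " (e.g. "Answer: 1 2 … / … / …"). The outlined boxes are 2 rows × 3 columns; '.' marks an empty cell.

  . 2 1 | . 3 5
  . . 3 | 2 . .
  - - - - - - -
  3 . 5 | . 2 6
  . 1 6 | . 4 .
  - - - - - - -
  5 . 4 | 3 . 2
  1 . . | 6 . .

Step 1. [r2c5∈{1,6}] in col 5, 6 fits only at r2c5, so r2c5=6.
Step 2. [r2c1∈{4}] r2c1 has the single candidate 4, so r2c1=4.
Step 3. [r5c5∈{1}] r5c5 has the single candidate 1 ⇒ r5c5=1.
Step 4. [r2c6∈{1}] nothing but 1 survives at r2c6. So r2c6=1.
Step 5. [r4c6∈{3}] r4c6 is down to just 3, so r4c6=3.
Step 6. [r6c5∈{5}] nothing but 5 survives at r6c5, so r6c5=5.
Step 7. [r3c2∈{4}] r3c2 has the single candidate 4, so r3c2=4.
Step 8. [r6c6∈{4}] r6c6 has the single candidate 4, so r6c6=4.
Step 9. [r6c2∈{3}] r6c2 is down to just 3 ⇒ r6c2=3.
Step 10. [r4c1∈{2}] r4c1 has the single candidate 2. So r4c1=2.
Step 11. [r2c2∈{5}] r2c2 is down to just 5 ⇒ r2c2=5.
Step 12. [r1c1∈{6}] r1c1 has the single candidate 6, so r1c1=6.
Step 13. [r1c4∈{4}] only 4 remains possible at r1c4 ⇒ r1c4=4.
Step 14. [r5c2∈{6}] only 6 remains possible at r5c2, so r5c2=6.
Step 15. [r4c4∈{5}] only 5 remains possible at r4c4. So r4c4=5.
Step 16. [r3c4∈{1}] r3c4 is down to just 1. So r3c4=1.
Step 17. [r6c3∈{2}] nothing but 2 survives at r6c3, so r6c3=2.

Answer: 6 2 1 4 3 5 / 4 5 3 2 6 1 / 3 4 5 1 2 6 / 2 1 6 5 4 3 / 5 6 4 3 1 2 / 1 3 2 6 5 4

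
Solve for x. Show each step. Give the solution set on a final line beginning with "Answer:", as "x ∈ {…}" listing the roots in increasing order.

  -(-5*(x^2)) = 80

Step 1. [-(-5*(x^2)) = 80] flip signs both sides, so neg: -5*(x^2) = -80.
Step 2. [-5*(x^2) = -80] -5 out front; divide by -5 ⇒ div: x^2 = 16.
Step 3. [x^2 = 16] √ both sides: 16 ≥ 0 gives two branches, so sqrt: x = 4 or -4.

Answer: x ∈ {-4, 4}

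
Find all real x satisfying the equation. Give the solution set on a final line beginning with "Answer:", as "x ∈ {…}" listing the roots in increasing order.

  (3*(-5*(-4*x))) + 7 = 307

Step 1. [(3*(-5*(-4*x))) + 7 = 307] the outer +7 inverts by subtracting 7 ⇒ sub: 3*(-5*(-4*x)) = 300.
Step 2. [3*(-5*(-4*x)) = 300] divide by the outer 3. So div: -5*(-4*x) = 100.
Step 3. [-5*(-4*x) = 100] LHS = -5·(…); ÷-5 both sides. So div: -4*x = -20.
Step 4. [-4*x = -20] leading coefficient -4: divide by -4, so div: x = 5.

Answer: x ∈ {5}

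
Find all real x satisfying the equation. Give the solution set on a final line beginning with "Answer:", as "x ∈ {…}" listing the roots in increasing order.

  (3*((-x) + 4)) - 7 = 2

Step 1. [(3*((-x) + 4)) - 7 = 2] peel the -7: add 7 from each side ⇒ sub: 3*((-x) + 4) = 9.
Step 2. [3*((-x) + 4) = 9] 3 out front; divide by 3, so div: (-x) + 4 = 3.
Step 3. [(-x) + 4 = 3] subtract 4: x sits inside (… + 4). So sub: -x = -1.
Step 4. [-x = -1] flip signs both sides. So neg: x = 1.

Answer: x ∈ {1}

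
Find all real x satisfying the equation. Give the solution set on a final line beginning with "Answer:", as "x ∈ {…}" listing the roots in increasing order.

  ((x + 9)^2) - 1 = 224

Step 1. [((x + 9)^2) - 1 = 224] 1 comes off first (add 1). So sub: (x + 9)^2 = 225.
Step 2. [(x + 9)^2 = 225] LHS squared, RHS 225 ≥ 0: apply √ (±), so sqrt: x + 9 = 15 or -15.
Step 3. [x + 9 = 15 or -15] subtract 9: x sits inside (… + 9). So sub: x = 6 or -24.

Answer: x ∈ {-24, 6}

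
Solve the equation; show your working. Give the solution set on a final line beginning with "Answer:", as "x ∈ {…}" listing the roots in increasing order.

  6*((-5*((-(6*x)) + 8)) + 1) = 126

Step 1. [6*((-5*((-(6*x)) + 8)) + 1) = 126] 6·(inner) — divide through by 6. So div: (-5*((-(6*x)) + 8)) + 1 = 21.
Step 2. [(-5*((-(6*x)) + 8)) + 1 = 21] the outer +1 inverts by subtracting 1. So sub: -5*((-(6*x)) + 8) = 20.
Step 3. [-5*((-(6*x)) + 8) = 20] -5 out front; divide by -5, so div: (-(6*x)) + 8 = -4.
Step 4. [(-(6*x)) + 8 = -4] 8 comes off first (subtract 8). So sub: -(6*x) = -12.
Step 5. [-(6*x) = -12] leading − — multiply by −1. So neg: 6*x = 12.
Step 6. [6*x = 12] leading coefficient 6: divide by 6, so div: x = 2.

Answer: x ∈ {2}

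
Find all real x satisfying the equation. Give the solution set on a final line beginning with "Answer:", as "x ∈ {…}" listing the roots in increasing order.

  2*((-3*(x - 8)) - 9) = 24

Step 1. [2*((-3*(x - 8)) - 9) = 24] divide by the outer 2, so div: (-3*(x - 8)) - 9 = 12.
Step 2. [(-3*(x - 8)) - 9 = 12] -3 | LHS and -3 | 12: pull -3 out ⇒ factor: (x - 8) + 3 = -4.
Step 3. [(x - 8) + 3 = -4] subtract 3: x sits inside (… + 3). So sub: x - 8 = -7.
Step 4. [x - 8 = -7] peel the -8: add 8 from each side, so sub: x = 1.

Answer: x ∈ {1}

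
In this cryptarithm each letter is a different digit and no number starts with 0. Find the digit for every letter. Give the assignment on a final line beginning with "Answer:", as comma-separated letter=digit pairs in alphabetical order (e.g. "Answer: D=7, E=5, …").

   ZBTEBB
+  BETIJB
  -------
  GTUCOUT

Step 1. [G] the sum has 7 digits but both addends have 6; that extra leading digit G is the final carry, namely 1 ⇒ G=1.
Step 2. [col 1: B + B ≡ T (mod 10)] no forcing yet in column 1 (carry-in 0); B=7 is free and consistent — try it. So B=7.
Step 3. [col 1: B + B ≡ T (mod 10)] in column 1 we have B+B≡T with carry-in 0; given B=7 and digits 1,7 already taken and all letters distinct, that pins T to 4. So T=4.
Step 4. [col 2: B + J ≡ U (mod 10)] U=0 is one option consistent with column 2 (B + J ≡ U (mod 10), carry-in 1) — take it. So U=0.
Step 5. [col 2: B + J ≡ U (mod 10)] from column 2 (B=7, U=0, carry-in 1, digits 0,1,4,7 already taken and all letters distinct): J must equal 2 ⇒ J=2.
Step 6. [col 3: E + I ≡ O (mod 10)] several values work for O in column 3 (E + I ≡ O (mod 10), carry-in 1); try O=9, so O=9.
Step 7. [col 3: E + I ≡ O (mod 10)] no forcing yet in column 3 (carry-in 1); I=5 is free and consistent — try it. So I=5.
Step 8. [col 3: E + I ≡ O (mod 10)] column 3 reads E+I+carry(1)=O with I=5, O=9; with digits 0,1,2,4,5,7,9 already taken and all letters distinct, the only value for E is 3, so E=3.
Step 9. [col 4: T + T ≡ C (mod 10)] column 4: given T=4, carry-in 0, and digits 0,1,2,3,4,5,7,9 already taken and all letters distinct, T+T≡C (mod 10) forces C=8. So C=8.
Step 10. [col 6: Z + B ≡ T (mod 10)] from column 6 (B=7, T=4, carry-in 1, digits 0,1,2,3,4,5,7,8,9 already taken and all letters distinct): Z must equal 6 ⇒ Z=6.

Answer: B=7, C=8, E=3, G=1, I=5, J=2, O=9, T=4, U=0, Z=6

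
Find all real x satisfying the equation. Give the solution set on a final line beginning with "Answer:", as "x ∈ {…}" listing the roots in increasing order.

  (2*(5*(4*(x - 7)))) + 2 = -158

Step 1. [(2*(5*(4*(x - 7)))) + 2 = -158] common factor 2 (LHS and -158) — divide through. So factor: (5*(4*(x - 7))) + 1 = -79.
Step 2. [(5*(4*(x - 7))) + 1 = -79] subtract 1: x sits inside (… + 1). So sub: 5*(4*(x - 7)) = -80.
Step 3. [5*(4*(x - 7)) = -80] 5·(inner) — divide through by 5 ⇒ div: 4*(x - 7) = -16.
Step 4. [4*(x - 7) = -16] 4·(inner) — divide through by 4. So div: x - 7 = -4.
Step 5. [x - 7 = -4] -7 is outermost — add 7 both sides. So sub: x = 3.

Answer: x ∈ {3}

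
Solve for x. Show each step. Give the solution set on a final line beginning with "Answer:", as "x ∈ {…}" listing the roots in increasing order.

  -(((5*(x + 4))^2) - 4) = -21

Step 1. [-(((5*(x + 4))^2) - 4) = -21] flip signs both sides ⇒ neg: ((5*(x + 4))^2) - 4 = 21.
Step 2. [((5*(x + 4))^2) - 4 = 21] the outer -4 inverts by adding 4 ⇒ sub: (5*(x + 4))^2 = 25.
Step 3. [(5*(x + 4))^2 = 25] 25 ≥ 0, LHS is (·)² — take ±√ ⇒ sqrt: 5*(x + 4) = 5 or -5.
Step 4. [5*(x + 4) = 5 or -5] leading coefficient 5: divide by 5 ⇒ div: x + 4 = 1 or -1.
Step 5. [x + 4 = 1 or -1] subtract 4: x sits inside (… + 4). So sub: x = -3 or -5.

Answer: x ∈ {-5, -3}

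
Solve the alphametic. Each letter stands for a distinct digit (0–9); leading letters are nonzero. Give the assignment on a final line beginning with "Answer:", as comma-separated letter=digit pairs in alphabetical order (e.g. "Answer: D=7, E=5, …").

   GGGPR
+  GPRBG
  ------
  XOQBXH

Step 1. [col 1: R + G ≡ H (mod 10)] R=3 is one option consistent with column 1 (R + G ≡ H (mod 10), carry-in 0) — take it. So R=3.
Step 2. [col 1: R + G ≡ H (mod 10)] no forcing yet in column 1 (carry-in 0); G=5 is free and consistent — try it, so G=5.
Step 3. [col 1: R + G ≡ H (mod 10)] from column 1 (R=3, G=5, carry-in 0, digits 3,5 already taken and all letters distinct): H must equal 8 ⇒ H=8.
Step 4. [col 2: P + B ≡ X (mod 10)] several values work for X in column 2 (P + B ≡ X (mod 10), carry-in 0); try X=1, so X=1.
Step 5. [col 2: P + B ≡ X (mod 10)] several values work for B in column 2 (P + B ≡ X (mod 10), carry-in 0); try B=9, so B=9.
Step 6. [col 2: P + B ≡ X (mod 10)] column 2: given B=9, X=1, carry-in 0, and digits 1,3,5,8,9 already taken and all letters distinct, P+B≡X (mod 10) forces P=2. So P=2.
Step 7. [col 4: G + P ≡ Q (mod 10)] from column 4 (G=5, P=2, carry-in 0, digits 1,2,3,5,8,9 already taken and all letters distinct): Q must equal 7, so Q=7.
Step 8. [col 5: G + G ≡ O (mod 10)] from column 5 (G=5, carry-in 0, digits 1,2,3,5,7,8,9 already taken and all letters distinct): O must equal 0, so O=0.

Answer: B=9, G=5, H=8, O=0, P=2, Q=7, R=3, X=1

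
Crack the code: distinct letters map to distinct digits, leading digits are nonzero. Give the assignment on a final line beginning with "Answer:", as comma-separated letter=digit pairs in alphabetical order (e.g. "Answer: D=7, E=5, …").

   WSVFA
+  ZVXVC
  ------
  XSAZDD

Step 1. [X] X is the leading digit of a 6-digit sum of two 5-digit numbers; the final carry is exactly 1, so X=1.
Step 2. [col 1: A + C ≡ D (mod 10)] no forcing yet in column 1 (carry-in 0); A=8 is free and consistent — try it. So A=8.
Step 3. [col 1: A + C ≡ D (mod 10)] D=0 is one option consistent with column 1 (A + C ≡ D (mod 10), carry-in 0) — take it, so D=0.
Step 4. [col 1: A + C ≡ D (mod 10)] column 1 reads A+C+carry(0)=D with A=8, D=0; with digits 0,1,8 already taken and all letters distinct, the only value for C is 2 ⇒ C=2.
Step 5. [col 2: F + V ≡ D (mod 10)] F=4 is one option consistent with column 2 (F + V ≡ D (mod 10), carry-in 1) — take it, so F=4.
Step 6. [col 2: F + V ≡ D (mod 10)] from column 2 (F=4, D=0, carry-in 1, digits 0,1,2,4,8 already taken and all letters distinct): V must equal 5, so V=5.
Step 7. [col 3: V + X ≡ Z (mod 10)] column 3: given V=5, X=1, carry-in 1, and digits 0,1,2,4,5,8 already taken and all letters distinct, V+X≡Z (mod 10) forces Z=7. So Z=7.
Step 8. [col 4: S + V ≡ A (mod 10)] in column 4 we have S+V≡A with carry-in 0; given V=5, A=8 and digits 0,1,2,4,5,7,8 already taken and all letters distinct, that pins S to 3 ⇒ S=3.
Step 9. [col 5: W + Z ≡ S (mod 10)] column 5 reads W+Z+carry(0)=S with Z=7, S=3; with digits 0,1,2,3,4,5,7,8 already taken and all letters distinct, the only value for W is 6 ⇒ W=6.

Answer: A=8, C=2, D=0, F=4, S=3, V=5, W=6, X=1, Z=7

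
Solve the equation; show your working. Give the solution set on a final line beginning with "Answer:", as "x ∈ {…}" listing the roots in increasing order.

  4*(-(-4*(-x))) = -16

Step 1. [4*(-(-4*(-x))) = -16] divide by the outer 4. So div: -(-4*(-x)) = -4.
Step 2. [-(-4*(-x)) = -4] flip signs both sides, so neg: -4*(-x) = 4.
Step 3. [-4*(-x) = 4] LHS = -4·(…); ÷-4 both sides, so div: -x = -1.
Step 4. [-x = -1] flip signs both sides. So neg: x = 1.

Answer: x ∈ {1}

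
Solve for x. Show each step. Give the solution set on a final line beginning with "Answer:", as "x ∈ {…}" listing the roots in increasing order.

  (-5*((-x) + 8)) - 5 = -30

Step 1. [(-5*((-x) + 8)) - 5 = -30] the outer -5 inverts by adding 5. So sub: -5*((-x) + 8) = -25.
Step 2. [-5*((-x) + 8) = -25] divide by the outer -5. So div: (-x) + 8 = 5.
Step 3. [(-x) + 8 = 5] peel the +8: subtract 8 from each side ⇒ sub: -x = -3.
Step 4. [-x = -3] leading − — multiply by −1. So neg: x = 3.

Answer: x ∈ {3}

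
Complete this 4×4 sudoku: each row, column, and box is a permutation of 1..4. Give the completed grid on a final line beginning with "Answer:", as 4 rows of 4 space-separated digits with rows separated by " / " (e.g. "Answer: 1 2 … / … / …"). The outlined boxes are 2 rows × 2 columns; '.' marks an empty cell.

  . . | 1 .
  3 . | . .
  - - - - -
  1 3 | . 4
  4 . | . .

Step 1. [r2c4∈{2}] r2c4's peers cover all but 2 ⇒ r2c4=2.
Step 2. [r1c2∈{2,4}] in row 1, 4 fits only at r1c2, so r1c2=4.
Step 3. [r4c3∈{2,3}] r4c3 is the only open cell in col 3 admitting 3. So r4c3=3.
Step 4. [r2c2∈{1}] nothing but 1 survives at r2c2 ⇒ r2c2=1.
Step 5. [r3c3∈{2}] only 2 remains possible at r3c3, so r3c3=2.
Step 6. [r1c4∈{3}] nothing but 3 survives at r1c4. So r1c4=3.
Step 7. [r4c4∈{1}] r4c4's peers cover all but 1, so r4c4=1.
Step 8. [r1c1∈{2}] only 2 remains possible at r1c1. So r1c1=2.
Step 9. [r4c2∈{2}] r4c2's peers cover all but 2. So r4c2=2.
Step 10. [r2c3∈{4}] only 4 remains possible at r2c3 ⇒ r2c3=4.

Answer: 2 4 1 3 / 3 1 4 2 / 1 3 2 4 / 4 2 3 1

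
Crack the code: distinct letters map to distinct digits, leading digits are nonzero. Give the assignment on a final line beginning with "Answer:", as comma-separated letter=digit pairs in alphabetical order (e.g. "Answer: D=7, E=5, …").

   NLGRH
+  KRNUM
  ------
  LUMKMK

Step 1. [col 1: H + M ≡ K (mod 10)] several values work for M in column 1 (H + M ≡ K (mod 10), carry-in 0); try M=9 ⇒ M=9.
Step 2. [col 1: H + M ≡ K (mod 10)] several values work for K in column 1 (H + M ≡ K (mod 10), carry-in 0); try K=6, so K=6.
Step 3. [L] the sum has 6 digits but both addends have 5; that extra leading digit L is the final carry, namely 1 ⇒ L=1.
Step 4. [col 1: H + M ≡ K (mod 10)] in column 1 we have H+M≡K with carry-in 0; given M=9, K=6 and digits 1,6,9 already taken and all letters distinct, that pins H to 7, so H=7.
Step 5. [col 2: R + U ≡ M (mod 10)] several values work for U in column 2 (R + U ≡ M (mod 10), carry-in 1); try U=0. So U=0.
Step 6. [col 2: R + U ≡ M (mod 10)] column 2 reads R+U+carry(1)=M with U=0, M=9; with digits 0,1,6,7,9 already taken and all letters distinct, the only value for R is 8, so R=8.
Step 7. [col 3: G + N ≡ K (mod 10)] G=2 is one option consistent with column 3 (G + N ≡ K (mod 10), carry-in 0) — take it ⇒ G=2.
Step 8. [col 3: G + N ≡ K (mod 10)] column 3 reads G+N+carry(0)=K with G=2, K=6; with digits 0,1,2,6,7,8,9 already taken and all letters distinct, the only value for N is 4, so N=4.

Answer: G=2, H=7, K=6, L=1, M=9, N=4, R=8, U=0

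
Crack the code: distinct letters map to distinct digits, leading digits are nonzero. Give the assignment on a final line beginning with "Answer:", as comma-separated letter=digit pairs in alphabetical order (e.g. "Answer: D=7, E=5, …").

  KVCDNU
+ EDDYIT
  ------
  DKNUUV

Step 1. [col 1: U + T ≡ V (mod 10)] several values work for U in column 1 (U + T ≡ V (mod 10), carry-in 0); try U=6 ⇒ U=6.
Step 2. [col 1: U + T ≡ V (mod 10)] column 1 (U + T ≡ V (mod 10), carry-in 0) doesn't pin V yet; pick V=8 and continue. So V=8.
Step 3. [col 1: U + T ≡ V (mod 10)] column 1: given U=6, V=8, carry-in 0, and digits 6,8 already taken and all letters distinct, U+T≡V (mod 10) forces T=2, so T=2.
Step 4. [col 2: N + I ≡ U (mod 10)] several values work for I in column 2 (N + I ≡ U (mod 10), carry-in 0); try I=7 ⇒ I=7.
Step 5. [col 2: N + I ≡ U (mod 10)] column 2: given I=7, U=6, carry-in 0, and digits 2,6,7,8 already taken and all letters distinct, N+I≡U (mod 10) forces N=9. So N=9.
Step 6. [col 3: D + Y ≡ U (mod 10)] no forcing yet in column 3 (carry-in 1); D=5 is free and consistent — try it ⇒ D=5.
Step 7. [col 3: D + Y ≡ U (mod 10)] column 3: given D=5, U=6, carry-in 1, and digits 2,5,6,7,8,9 already taken and all letters distinct, D+Y≡U (mod 10) forces Y=0 ⇒ Y=0.
Step 8. [col 4: C + D ≡ N (mod 10)] in column 4 we have C+D≡N with carry-in 0; given D=5, N=9 and digits 0,2,5,6,7,8,9 already taken and all letters distinct, that pins C to 4 ⇒ C=4.
Step 9. [col 5: V + D ≡ K (mod 10)] column 5 reads V+D+carry(0)=K with V=8, D=5; with digits 0,2,4,5,6,7,8,9 already taken and all letters distinct, the only value for K is 3 ⇒ K=3.
Step 10. [col 6: K + E ≡ D (mod 10)] column 6 reads K+E+carry(1)=D with K=3, D=5; with digits 0,2,3,4,5,6,7,8,9 already taken and all letters distinct, the only value for E is 1 ⇒ E=1.

Answer: C=4, D=5, E=1, I=7, K=3, N=9, T=2, U=6, V=8, Y=0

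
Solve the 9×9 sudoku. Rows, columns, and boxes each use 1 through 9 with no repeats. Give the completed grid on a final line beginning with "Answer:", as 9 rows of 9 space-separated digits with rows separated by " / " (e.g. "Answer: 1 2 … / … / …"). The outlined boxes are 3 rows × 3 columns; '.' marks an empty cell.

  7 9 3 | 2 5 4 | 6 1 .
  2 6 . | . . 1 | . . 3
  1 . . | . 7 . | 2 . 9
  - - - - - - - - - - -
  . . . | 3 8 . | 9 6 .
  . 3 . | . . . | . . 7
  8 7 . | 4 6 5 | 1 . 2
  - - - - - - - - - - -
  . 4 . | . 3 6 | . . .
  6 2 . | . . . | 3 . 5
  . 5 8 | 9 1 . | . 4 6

Step 1. [r2c4∈{8}] r2c4's peers cover all but 8, so r2c4=8.
Step 2. [r9c7∈{7}] only 7 remains possible at r9c7 ⇒ r9c7=7.
Step 3. [r8c3∈{1,7,9}] row 8 places 1 nowhere but r8c3. So r8c3=1.
Step 4. [r3c3∈{4,5}] r3c3 is the only open cell in row 3 admitting 4 ⇒ r3c3=4.
Step 5. [r3c8∈{5,8}] in row 3, 5 fits only at r3c8 ⇒ r3c8=5.
Step 6. [r5c7∈{4,5,8}] 5 has one home in col 7: r5c7, so r5c7=5.
Step 7. [r5c5∈{2,9}] across col 5, 2 lands solely at r5c5 ⇒ r5c5=2.
Step 8. [r7c7∈{8}] r7c7's peers cover all but 8, so r7c7=8.
Step 9. [r7c1∈{9}] r7c1 has the single candidate 9. So r7c1=9.
Step 10. [r4c1∈{4,5}] in col 1, 5 fits only at r4c1 ⇒ r4c1=5.
Step 11. [r8c4∈{7}] r8c4's peers cover all but 7. So r8c4=7.
Step 12. [r5c6∈{9}] r5c6's peers cover all but 9 ⇒ r5c6=9.
Step 13. [r7c8∈{2}] nothing but 2 survives at r7c8 ⇒ r7c8=2.
Step 14. [r2c8∈{7}] only 7 remains possible at r2c8 ⇒ r2c8=7.
Step 15. [r5c3∈{6}] r5c3's peers cover all but 6 ⇒ r5c3=6.
Step 16. [r4c2∈{1}] only 1 remains possible at r4c2. So r4c2=1.
Step 17. [r6c8∈{3}] nothing but 3 survives at r6c8. So r6c8=3.
Step 18. [r9c6∈{2}] r9c6 has the single candidate 2. So r9c6=2.
Step 19. [r7c4∈{5}] only 5 remains possible at r7c4, so r7c4=5.
Step 20. [r4c6∈{7}] nothing but 7 survives at r4c6. So r4c6=7.
Step 21. [r6c3∈{9}] nothing but 9 survives at r6c3. So r6c3=9.
Step 22. [r3c2∈{8}] r3c2 is down to just 8. So r3c2=8.
Step 23. [r5c8∈{8}] nothing but 8 survives at r5c8 ⇒ r5c8=8.
Step 24. [r8c5∈{4}] r8c5's peers cover all but 4. So r8c5=4.
Step 25. [r4c3∈{2}] r4c3 has the single candidate 2. So r4c3=2.
Step 26. [r4c9∈{4}] r4c9's peers cover all but 4. So r4c9=4.
Step 27. [r3c4∈{6}] nothing but 6 survives at r3c4 ⇒ r3c4=6.
Step 28. [r2c3∈{5}] r2c3's peers cover all but 5 ⇒ r2c3=5.
Step 29. [r5c1∈{4}] r5c1's peers cover all but 4. So r5c1=4.
Step 30. [r3c6∈{3}] only 3 remains possible at r3c6. So r3c6=3.
Step 31. [r2c5∈{9}] r2c5 has the single candidate 9, so r2c5=9.
Step 32. [r1c9∈{8}] r1c9 has the single candidate 8. So r1c9=8.
Step 33. [r8c8∈{9}] only 9 remains possible at r8c8, so r8c8=9.
Step 34. [r5c4∈{1}] only 1 remains possible at r5c4 ⇒ r5c4=1.
Step 35. [r7c3∈{7}] nothing but 7 survives at r7c3, so r7c3=7.
Step 36. [r7c9∈{1}] r7c9 has the single candidate 1. So r7c9=1.
Step 37. [r9c1∈{3}] nothing but 3 survives at r9c1, so r9c1=3.
Step 38. [r2c7∈{4}] r2c7 is down to just 4, so r2c7=4.
Step 39. [r8c6∈{8}] r8c6 is down to just 8, so r8c6=8.

Answer: 7 9 3 2 5 4 6 1 8 / 2 6 5 8 9 1 4 7 3 / 1 8 4 6 7 3 2 5 9 / 5 1 2 3 8 7 9 6 4 / 4 3 6 1 2 9 5 8 7 / 8 7 9 4 6 5 1 3 2 / 9 4 7 5 3 6 8 2 1 / 6 2 1 7 4 8 3 9 5 / 3 5 8 9 1 2 7 4 6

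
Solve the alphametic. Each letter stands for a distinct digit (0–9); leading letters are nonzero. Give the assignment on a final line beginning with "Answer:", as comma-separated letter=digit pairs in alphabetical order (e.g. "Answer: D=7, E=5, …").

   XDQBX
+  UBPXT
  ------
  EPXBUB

Step 1. [E] the sum has 6 digits but both addends have 5; that extra leading digit E is the final carry, namely 1. So E=1.
Step 2. [col 1: X + T ≡ B (mod 10)] several values work for B in column 1 (X + T ≡ B (mod 10), carry-in 0); try B=5. So B=5.
Step 3. [col 1: X + T ≡ B (mod 10)] T=8 is one option consistent with column 1 (X + T ≡ B (mod 10), carry-in 0) — take it, so T=8.
Step 4. [col 1: X + T ≡ B (mod 10)] from column 1 (T=8, B=5, carry-in 0, digits 1,5,8 already taken and all letters distinct): X must equal 7 ⇒ X=7.
Step 5. [col 2: B + X ≡ U (mod 10)] column 2 reads B+X+carry(1)=U with B=5, X=7; with digits 1,5,7,8 already taken and all letters distinct, the only value for U is 3. So U=3.
Step 6. [col 3: Q + P ≡ B (mod 10)] P=0 is one option consistent with column 3 (Q + P ≡ B (mod 10), carry-in 1) — take it. So P=0.
Step 7. [col 3: Q + P ≡ B (mod 10)] column 3 reads Q+P+carry(1)=B with P=0, B=5; with digits 0,1,3,5,7,8 already taken and all letters distinct, the only value for Q is 4, so Q=4.
Step 8. [col 4: D + B ≡ X (mod 10)] column 4 reads D+B+carry(0)=X with B=5, X=7; with digits 0,1,3,4,5,7,8 already taken and all letters distinct, the only value for D is 2, so D=2.

Answer: B=5, D=2, E=1, P=0, Q=4, T=8, U=3, X=7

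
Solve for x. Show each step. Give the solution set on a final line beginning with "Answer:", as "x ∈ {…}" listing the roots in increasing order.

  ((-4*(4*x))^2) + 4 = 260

Step 1. [((-4*(4*x))^2) + 4 = 260] peel the +4: subtract 4 from each side ⇒ sub: (-4*(4*x))^2 = 256.
Step 2. [(-4*(4*x))^2 = 256] 256 ≥ 0, LHS is (·)² — take ±√. So sqrt: -4*(4*x) = 16 or -16.
Step 3. [-4*(4*x) = 16 or -16] leading coefficient -4: divide by -4. So div: 4*x = -4 or 4.
Step 4. [4*x = -4 or 4] 4 out front; divide by 4 ⇒ div: x = -1 or 1.

Answer: x ∈ {-1, 1}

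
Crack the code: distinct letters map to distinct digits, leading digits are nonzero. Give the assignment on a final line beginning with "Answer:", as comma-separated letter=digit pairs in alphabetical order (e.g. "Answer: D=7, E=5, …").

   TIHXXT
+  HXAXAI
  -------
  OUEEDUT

Step 1. [col 1: T + I ≡ T (mod 10)] column 1 reads T+I+carry(0)=T with nothing yet; with all letters distinct, none taken yet, the only value for I is 0. So I=0.
Step 2. [O] adding two 6-digit numbers gives at most 6+1 digits, and here it does — O is that final carry and must be 1, so O=1.
Step 3. [col 1: T + I ≡ T (mod 10)] column 1 (T + I ≡ T (mod 10), carry-in 0) doesn't pin T yet; pick T=9 and continue, so T=9.
Step 4. [col 2: X + A ≡ U (mod 10)] no forcing yet in column 2 (carry-in 0); X=2 is free and consistent — try it ⇒ X=2.
Step 5. [col 2: X + A ≡ U (mod 10)] A=5 is one option consistent with column 2 (X + A ≡ U (mod 10), carry-in 0) — take it ⇒ A=5.
Step 6. [col 2: X + A ≡ U (mod 10)] from column 2 (X=2, A=5, carry-in 0, digits 0,1,2,5,9 already taken and all letters distinct): U must equal 7. So U=7.
Step 7. [col 3: X + X ≡ D (mod 10)] column 3: given X=2, carry-in 0, and digits 0,1,2,5,7,9 already taken and all letters distinct, X+X≡D (mod 10) forces D=4, so D=4.
Step 8. [col 4: H + A ≡ E (mod 10)] column 4 (H + A ≡ E (mod 10), carry-in 0) doesn't pin E yet; pick E=3 and continue, so E=3.
Step 9. [col 4: H + A ≡ E (mod 10)] column 4: given A=5, E=3, carry-in 0, and digits 0,1,2,3,4,5,7,9 already taken and all letters distinct, H+A≡E (mod 10) forces H=8 ⇒ H=8.

Answer: A=5, D=4, E=3, H=8, I=0, O=1, T=9, U=7, X=2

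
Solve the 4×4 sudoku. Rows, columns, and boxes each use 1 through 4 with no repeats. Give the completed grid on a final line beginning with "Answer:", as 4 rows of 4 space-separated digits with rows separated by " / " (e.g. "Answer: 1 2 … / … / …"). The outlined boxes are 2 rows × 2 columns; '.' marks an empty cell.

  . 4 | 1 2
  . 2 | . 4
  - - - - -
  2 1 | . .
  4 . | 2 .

Step 1. [r2c3∈{3}] nothing but 3 survives at r2c3, so r2c3=3.
Step 2. [r4c4∈{1,3}] across row 4, 1 lands solely at r4c4, so r4c4=1.
Step 3. [r3c4∈{3}] nothing but 3 survives at r3c4. So r3c4=3.
Step 4. [r1c1∈{3}] only 3 remains possible at r1c1, so r1c1=3.
Step 5. [r2c1∈{1}] r2c1 is down to just 1, so r2c1=1.
Step 6. [r3c3∈{4}] r3c3 has the single candidate 4 ⇒ r3c3=4.
Step 7. [r4c2∈{3}] r4c2 is down to just 3. So r4c2=3.

Answer: 3 4 1 2 / 1 2 3 4 / 2 1 4 3 / 4 3 2 1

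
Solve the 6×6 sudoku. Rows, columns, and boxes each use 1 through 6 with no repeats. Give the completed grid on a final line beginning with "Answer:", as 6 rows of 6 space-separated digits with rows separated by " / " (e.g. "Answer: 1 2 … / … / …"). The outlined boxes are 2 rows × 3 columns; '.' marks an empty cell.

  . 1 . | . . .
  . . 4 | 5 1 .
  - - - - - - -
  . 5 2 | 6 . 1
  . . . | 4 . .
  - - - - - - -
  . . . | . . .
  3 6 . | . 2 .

Step 1. [r3c5∈{3}] r3c5 has the single candidate 3, so r3c5=3.
Step 2. [r1c4∈{2,3}] in col 4, 2 fits only at r1c4 ⇒ r1c4=2.
Step 3. [r5c2∈{2,4}] across col 2, 4 lands solely at r5c2 ⇒ r5c2=4.
Step 4. [r5c1∈{1,2,5}] in row 5, 2 fits only at r5c1 ⇒ r5c1=2.
Step 5. [r2c1∈{6}] only 6 remains possible at r2c1 ⇒ r2c1=6.
Step 6. [r2c6∈{3}] r2c6 is down to just 3. So r2c6=3.
Step 7. [r1c5∈{4,6}] 4 has one home in col 5: r1c5 ⇒ r1c5=4.
Step 8. [r5c5∈{5,6}] 6 has one home in col 5: r5c5 ⇒ r5c5=6.
Step 9. [r5c6∈{5}] only 5 remains possible at r5c6. So r5c6=5.
Step 10. [r5c3∈{1}] r5c3's peers cover all but 1 ⇒ r5c3=1.
Step 11. [r1c3∈{3,5}] row 1 places 3 nowhere but r1c3, so r1c3=3.
Step 12. [r4c2∈{3}] r4c2 is down to just 3. So r4c2=3.
Step 13. [r2c2∈{2}] r2c2's peers cover all but 2 ⇒ r2c2=2.
Step 14. [r4c6∈{2}] nothing but 2 survives at r4c6, so r4c6=2.
Step 15. [r6c4∈{1}] r6c4 is down to just 1. So r6c4=1.
Step 16. [r3c1∈{4}] nothing but 4 survives at r3c1. So r3c1=4.
Step 17. [r4c1∈{1}] nothing but 1 survives at r4c1, so r4c1=1.
Step 18. [r6c6∈{4}] nothing but 4 survives at r6c6, so r6c6=4.
Step 19. [r4c3∈{6}] r4c3 has the single candidate 6. So r4c3=6.
Step 20. [r5c4∈{3}] r5c4 has the single candidate 3 ⇒ r5c4=3.
Step 21. [r6c3∈{5}] r6c3's peers cover all but 5, so r6c3=5.
Step 22. [r1c1∈{5}] r1c1's peers cover all but 5, so r1c1=5.
Step 23. [r1c6∈{6}] r1c6 has the single candidate 6 ⇒ r1c6=6.
Step 24. [r4c5∈{5}] nothing but 5 survives at r4c5, so r4c5=5.

Answer: 5 1 3 2 4 6 / 6 2 4 5 1 3 / 4 5 2 6 3 1 / 1 3 6 4 5 2 / 2 4 1 3 6 5 / 3 6 5 1 2 4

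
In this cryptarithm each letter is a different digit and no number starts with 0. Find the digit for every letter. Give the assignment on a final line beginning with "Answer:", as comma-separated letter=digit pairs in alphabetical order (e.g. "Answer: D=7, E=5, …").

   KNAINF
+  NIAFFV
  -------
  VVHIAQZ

Step 1. [col 1: F + V ≡ Z (mod 10)] column 1 (F + V ≡ Z (mod 10), carry-in 0) doesn't pin F yet; pick F=5 and continue. So F=5.
Step 2. [col 1: F + V ≡ Z (mod 10)] no forcing yet in column 1 (carry-in 0); V=1 is free and consistent — try it, so V=1.
Step 3. [col 1: F + V ≡ Z (mod 10)] column 1 reads F+V+carry(0)=Z with F=5, V=1; with digits 1,5 already taken and all letters distinct, the only value for Z is 6, so Z=6.
Step 4. [col 2: N + F ≡ Q (mod 10)] column 2 (N + F ≡ Q (mod 10), carry-in 0) doesn't pin N yet; pick N=3 and continue ⇒ N=3.
Step 5. [col 2: N + F ≡ Q (mod 10)] in column 2 we have N+F≡Q with carry-in 0; given N=3, F=5 and digits 1,3,5,6 already taken and all letters distinct, that pins Q to 8. So Q=8.
Step 6. [col 3: I + F ≡ A (mod 10)] no forcing yet in column 3 (carry-in 0); A=4 is free and consistent — try it. So A=4.
Step 7. [col 3: I + F ≡ A (mod 10)] in column 3 we have I+F≡A with carry-in 0; given F=5, A=4 and digits 1,3,4,5,6,8 already taken and all letters distinct, that pins I to 9, so I=9.
Step 8. [col 5: N + I ≡ H (mod 10)] in column 5 we have N+I≡H with carry-in 0; given N=3, I=9 and digits 1,3,4,5,6,8,9 already taken and all letters distinct, that pins H to 2 ⇒ H=2.
Step 9. [col 6: K + N ≡ V (mod 10)] from column 6 (N=3, V=1, carry-in 1, digits 1,2,3,4,5,6,8,9 already taken and all letters distinct): K must equal 7. So K=7.

Answer: A=4, F=5, H=2, I=9, K=7, N=3, Q=8, V=1, Z=6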